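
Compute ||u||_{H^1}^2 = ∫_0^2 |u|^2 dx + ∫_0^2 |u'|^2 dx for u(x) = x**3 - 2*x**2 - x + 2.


||u||_{H^1}^2 = 842/105

The H^1 norm (squared) on an interval (0, L) is
  ||u||_{H^1}^2 = ∫_0^L u(x)^2 dx + ∫_0^L u'(x)^2 dx.
Compute u'(x) = 3*x**2 - 4*x - 1.
Then u(x)^2 = x**6 - 4*x**5 + 2*x**4 + 8*x**3 - 7*x**2 - 4*x + 4 and u'(x)^2 = 9*x**4 - 24*x**3 + 10*x**2 + 8*x + 1.
Integrate each monomial from 0 to 2 using ∫_0^2 c·x^n dx = c·2^(n+1)/(n+1):
  ∫_0^2 u(x)^2 dx = ∫_0^2 (x^6 - 4*x^5 + 2*x^4 + 8*x^3 - 7*x^2 - 4*x + 4) dx. Term by term:
    ∫_0^2 x^6 dx = 128/7;  ∫_0^2 -4*x^5 dx = -128/3;  ∫_0^2 2*x^4 dx = 64/5;
    ∫_0^2 8*x^3 dx = 32;  ∫_0^2 -7*x^2 dx = -56/3;  ∫_0^2 -4*x dx = -8;
    ∫_0^2 4 dx = 8.
  Sum: 128/7 − 128/3 + 64/5 + 32 − 56/3 − 8 + 8 = 184/105.
  ∫_0^2 u'(x)^2 dx = ∫_0^2 (9*x^4 - 24*x^3 + 10*x^2 + 8*x + 1) dx. Term by term:
    ∫_0^2 9*x^4 dx = 288/5;  ∫_0^2 -24*x^3 dx = -96;  ∫_0^2 10*x^2 dx = 80/3;
    ∫_0^2 8*x dx = 16;  ∫_0^2 1 dx = 2.
  Sum: 288/5 − 96 + 80/3 + 16 + 2 = 94/15.
Adding: ||u||_{H^1}^2 = 184/105 + 94/15 = 842/105.


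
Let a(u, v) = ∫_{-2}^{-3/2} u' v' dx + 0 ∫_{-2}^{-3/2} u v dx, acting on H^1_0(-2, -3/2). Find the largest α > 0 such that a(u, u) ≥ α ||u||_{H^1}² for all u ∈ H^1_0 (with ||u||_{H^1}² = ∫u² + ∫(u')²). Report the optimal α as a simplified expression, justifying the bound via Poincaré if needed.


α = 4*π^2/(1 + 4*π^2)

Coercivity of a(·,·) on H^1_0(-2, -3/2) means a(u, u) ≥ α ||u||_{H^1}² for every u ∈ H^1_0.
The interval has length L = 1/2, and Poincaré/coercivity depend only on L. Here a(u, u) = ∫(u')² + (0)·∫u².
Here c = 0, so a(u,u) = ∫(u')² alone. The condition a(u,u) ≥ α||u||_{H^1}² reads (1−α)∫(u')² ≥ (α−c)∫u². Any admissible α is ≤ 1 (rapidly oscillating u have ∫u²/∫(u')² → 0), and α = 1 would force 0 ≥ (1−c)∫u², impossible since c < 1; so 1−α > 0. By the sharp Poincaré inequality on H^1_0 of an interval of length L, ∫(u')² ≥ (π/L)²∫u² with equality for the first sine mode sin(π(x−x₀)/L) (x₀ the left endpoint), so the inequality holds for all u iff (1−α)(π/L)² ≥ α − c, i.e. α ≤ ((π/L)² + c)/((π/L)² + 1) = (1 + c(L/π)²)/(1 + (L/π)²). (Direct route, valid since c ≤ 0: Poincaré gives c∫u² ≥ c(L/π)²∫(u')², so a(u,u) ≥ (1 + c(L/π)²)∫(u')², while ||u||_{H^1}² ≤ (1 + (L/π)²)∫(u')²; dividing yields the same α.) With (π/L)² = 4*π^2 and c = 0, the largest admissible constant is α = ((π/L)² + c)/((π/L)² + 1).
Simplifying, α = 4*π^2/(1 + 4*π^2).


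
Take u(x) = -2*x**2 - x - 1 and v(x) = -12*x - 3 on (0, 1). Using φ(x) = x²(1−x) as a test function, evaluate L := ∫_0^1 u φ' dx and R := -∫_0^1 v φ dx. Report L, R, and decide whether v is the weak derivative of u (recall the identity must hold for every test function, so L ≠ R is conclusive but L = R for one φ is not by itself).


LHS = 17/60, RHS = 17/20. No, v is not the weak derivative of u.

u(x) = -2*x**2 - x - 1, classical derivative u'(x) = -4*x - 1.
φ(x) = x²(1−x), so φ'(x) = x*(2 - 3*x).
Note φ(0) = φ(1) = 0, so the boundary term u·φ vanishes.
LHS = ∫_0^1 u(x) φ'(x) dx = ∫_0^1 (6*x^4 - x^3 + x^2 - 2*x) dx. Term by term:
  ∫_0^1 6*x^4 dx = 6/5;  ∫_0^1 -x^3 dx = -1/4;  ∫_0^1 x^2 dx = 1/3;
  ∫_0^1 -2*x dx = -1.
Sum: 6/5 − 1/4 + 1/3 − 1 = 17/60.
So LHS = 17/60.
∫_0^1 v(x) φ(x) dx = ∫_0^1 (12*x^4 - 9*x^3 - 3*x^2) dx. Term by term:
  ∫_0^1 12*x^4 dx = 12/5;  ∫_0^1 -9*x^3 dx = -9/4;  ∫_0^1 -3*x^2 dx = -1.
Sum: 12/5 − 9/4 − 1 = -17/20.
So RHS = -∫_0^1 v(x) φ(x) dx = 17/20.
LHS − RHS = -17/30 ≠ 0, so the identity fails.
(For a valid weak derivative the identity must hold for EVERY test function, in particular this one. The failure shows v is NOT the weak derivative of u.)
Correct weak derivative would be u'(x) = -4*x - 1.


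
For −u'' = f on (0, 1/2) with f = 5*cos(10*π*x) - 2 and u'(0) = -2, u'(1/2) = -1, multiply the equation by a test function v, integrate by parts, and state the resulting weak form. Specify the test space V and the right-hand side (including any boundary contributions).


V = H^1(0, 1/2) (v unrestricted at boundary; u is determined up to an additive constant); weak form: ∫_0^1/2 u'v' dx = ∫_0^1/2 (5*cos(10*π*x) - 2) v dx − v(1/2) + 2·v(0) for all v ∈ V.

Multiply both sides by a test function v and integrate from 0 to 1/2:
  ∫_0^1/2 −u''(x) v(x) dx = ∫_0^1/2 f(x) v(x) dx.
Integrate the LHS by parts once:
  ∫_0^1/2 −u'' v dx = −[u'(x) v(x)]_0^1/2 + ∫_0^1/2 u'(x) v'(x) dx.
Thus ∫_0^1/2 u'(x) v'(x) dx = ∫_0^1/2 f(x) v(x) dx + [u'(x) v(x)]_0^1/2.
Choose V so that boundary terms are either known or forced to vanish.
u has inhomogeneous Neumann u'(0) = -2, u'(1/2) = -1. [u' v]_0^1/2 = (-1)·v(1/2) − (-2)·v(0) = − v(1/2) + 2·v(0). Take V = H^1(0, 1/2); boundary term becomes part of RHS.
Weak formulation: find u (satisfying any essential BC) such that ∫_0^1/2 u'(x) v'(x) dx = ∫_0^1/2 f v dx − v(1/2) + 2·v(0) for all v ∈ V (Neumann data are natural BCs: they enter the RHS as boundary terms).
Substituting f(x) = 5*cos(10*π*x) - 2, the right-hand side is ∫_0^1/2 (5*cos(10*π*x) - 2) v dx − v(1/2) + 2·v(0).
Compatibility check (pure Neumann): taking v ≡ 1 ∈ V gives 0 = ∫_0^1/2 f dx + (-1) − (-2), i.e. ∫_0^1/2 f dx must equal u'(0) − u'(1/2) = -1. Indeed ∫_0^1/2 (5*cos(10*π*x) - 2) dx = -1, so the data are compatible. The solution is then unique only up to an additive constant (fix it e.g. by requiring ∫_0^1/2 u dx = 0).


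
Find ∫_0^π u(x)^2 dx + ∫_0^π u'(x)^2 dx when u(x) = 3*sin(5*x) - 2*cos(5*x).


||u||_{H^1(0,π)}^2 = 169*π

u'(x) = 10*sin(5*x) + 15*cos(5*x).
Expand u² and (u')² and integrate term by term on (0, π), using: for integers n ≥ 1, ∫_0^π sin²(nx) dx = ∫_0^π cos²(nx) dx = π/2; for n ≠ n', ∫_0^π sin(nx)sin(n'x) dx = ∫_0^π cos(nx)cos(n'x) dx = 0; and by product-to-sum, ∫_0^π sin(nx)cos(n'x) dx = ½∫_0^π [sin((n+n')x) + sin((n−n')x)] dx, which is 0 when n+n' is even and 2n/(n²−n'²) when n+n' is odd (it need not vanish on (0, π)).
  u² squared terms: (-2)²·∫cos(5x)² dx = 4·π/2 = 2*π;  (3)²·∫sin(5x)² dx = 9·π/2 = 9*π/2.
  u² cross terms: 2·(-2)·(3)·∫cos(5x)·sin(5x) dx = -12·(0) = 0.
  So ∫_0^π u² dx = 2*π + 9*π/2 + 0 = 13*π/2.
  (u')² squared terms: (10)²·∫sin(5x)² dx = 100·π/2 = 50*π;  (15)²·∫cos(5x)² dx = 225·π/2 = 225*π/2.
  (u')² cross terms: 2·(10)·(15)·∫sin(5x)·cos(5x) dx = 300·(0) = 0.
  So ∫_0^π (u')² dx = 50*π + 225*π/2 + 0 = 325*π/2.
||u||_{H^1}^2 = (13*π/2) + (325*π/2) = 169*π.


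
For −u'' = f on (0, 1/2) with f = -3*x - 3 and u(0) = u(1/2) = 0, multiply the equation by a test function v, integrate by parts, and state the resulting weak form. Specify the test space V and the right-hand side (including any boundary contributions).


V = H^1_0(0, 1/2) (so v(0) = v(1/2) = 0); weak form: ∫_0^1/2 u'v' dx = ∫_0^1/2 (-3*x - 3) v dx for all v ∈ V.

Multiply both sides by a test function v and integrate from 0 to 1/2:
  ∫_0^1/2 −u''(x) v(x) dx = ∫_0^1/2 f(x) v(x) dx.
Integrate the LHS by parts once:
  ∫_0^1/2 −u'' v dx = −[u'(x) v(x)]_0^1/2 + ∫_0^1/2 u'(x) v'(x) dx.
Thus ∫_0^1/2 u'(x) v'(x) dx = ∫_0^1/2 f(x) v(x) dx + [u'(x) v(x)]_0^1/2.
Choose V so that boundary terms are either known or forced to vanish.
u is Dirichlet: u(0) = u(1/2) = 0. Let V = H^1_0(0, 1/2); then v(0) = v(1/2) = 0, and [u' v]_0^1/2 = 0.
Weak formulation: find u (satisfying any essential BC) such that ∫_0^1/2 u'(x) v'(x) dx = ∫_0^1/2 f v dx for all v ∈ V.
Substituting f(x) = -3*x - 3, the right-hand side is ∫_0^1/2 (-3*x - 3) v dx.


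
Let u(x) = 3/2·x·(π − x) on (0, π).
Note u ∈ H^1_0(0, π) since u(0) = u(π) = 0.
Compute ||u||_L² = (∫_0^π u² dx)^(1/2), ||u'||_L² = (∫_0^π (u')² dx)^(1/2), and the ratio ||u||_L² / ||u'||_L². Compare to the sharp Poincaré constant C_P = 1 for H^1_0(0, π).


||u||_L² / ||u'||_L² = sqrt(10)*π/10 < C_P = 1.

u(x) = 3/2·x·(π − x), so u'(x) = -3*x + 3*π/2.
u(x) = 3/2·x·(π − x) vanishes at x = 0 and x = π, so u ∈ H^1_0(0, π). Differentiate via the product rule and integrate the resulting polynomials term by term.
  ∫_0^π u² dx = ∫_0^π (9*x^4/4 - 9*π*x^3/2 + 9*π^2*x^2/4) dx. Term by term:
    ∫_0^π 9*x^4/4 dx = 9*π^5/20;  ∫_0^π -9*π*x^3/2 dx = -9*π^5/8;  ∫_0^π 9*π^2*x^2/4 dx = 3*π^5/4.
  Sum: 9*π^5/20 − 9*π^5/8 + 3*π^5/4 = 3*π^5/40.
  ∫_0^π (u')² dx = ∫_0^π (9*x^2 - 9*π*x + 9*π^2/4) dx. Term by term:
    ∫_0^π 9*x^2 dx = 3*π^3;  ∫_0^π -9*π*x dx = -9*π^3/2;  ∫_0^π 9*π^2/4 dx = 9*π^3/4.
  Sum: 3*π^3 − 9*π^3/2 + 9*π^3/4 = 3*π^3/4.
∫_0^π u² dx = 3*π^5/40, so ||u||_L² = sqrt(30)*π^(5/2)/20.
∫_0^π (u')² dx = 3*π^3/4, so ||u'||_L² = sqrt(3)*π^(3/2)/2.
Ratio ||u||_L² / ||u'||_L² = sqrt(10)*π/10.
Sharp Poincaré constant on H^1_0(0, π) is C_P = L/π = 1, achieved by sin(x).
A polynomial bump cannot attain the sharp Poincaré constant (only the first sine eigenfunction does), so the ratio is strictly less than C_P, consistent with ||u||_L² ≤ C_P ||u'||_L².


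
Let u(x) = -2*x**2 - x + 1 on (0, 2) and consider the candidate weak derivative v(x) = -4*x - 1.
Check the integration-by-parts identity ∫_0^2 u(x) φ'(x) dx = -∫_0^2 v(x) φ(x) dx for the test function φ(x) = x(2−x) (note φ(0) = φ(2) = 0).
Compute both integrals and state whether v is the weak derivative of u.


LHS = 20/3, RHS = 20/3. Yes, v = u' weakly.

u(x) = -2*x**2 - x + 1, classical derivative u'(x) = -4*x - 1.
φ(x) = x(2−x), so φ'(x) = 2 - 2*x.
Note φ(0) = φ(2) = 0, so the boundary term u·φ vanishes.
LHS = ∫_0^2 u(x) φ'(x) dx = ∫_0^2 (4*x^3 - 2*x^2 - 4*x + 2) dx. Term by term:
  ∫_0^2 4*x^3 dx = 16;  ∫_0^2 -2*x^2 dx = -16/3;  ∫_0^2 -4*x dx = -8;
  ∫_0^2 2 dx = 4.
Sum: 16 − 16/3 − 8 + 4 = 20/3.
So LHS = 20/3.
∫_0^2 v(x) φ(x) dx = ∫_0^2 (4*x^3 - 7*x^2 - 2*x) dx. Term by term:
  ∫_0^2 4*x^3 dx = 16;  ∫_0^2 -7*x^2 dx = -56/3;  ∫_0^2 -2*x dx = -4.
Sum: 16 − 56/3 − 4 = -20/3.
So RHS = -∫_0^2 v(x) φ(x) dx = 20/3.
LHS = RHS, so the identity holds for this test φ.
Moreover u is smooth here and v(x) = u'(x) = -4*x - 1 pointwise, so the identity holds for every test function. Hence v is the weak derivative of u.


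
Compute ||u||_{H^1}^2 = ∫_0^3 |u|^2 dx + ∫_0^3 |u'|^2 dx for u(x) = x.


||u||_{H^1}^2 = 12

The H^1 norm (squared) on an interval (0, L) is
  ||u||_{H^1}^2 = ∫_0^L u(x)^2 dx + ∫_0^L u'(x)^2 dx.
Compute u'(x) = 1.
Then u(x)^2 = x**2 and u'(x)^2 = 1.
Integrate each monomial from 0 to 3 using ∫_0^3 c·x^n dx = c·3^(n+1)/(n+1):
  ∫_0^3 u(x)^2 dx = ∫_0^3 (x^2) dx. Term by term:
    ∫_0^3 x^2 dx = 9.
  ∫_0^3 u'(x)^2 dx = ∫_0^3 (1) dx. Term by term:
    ∫_0^3 1 dx = 3.
Adding: ||u||_{H^1}^2 = 9 + 3 = 12.


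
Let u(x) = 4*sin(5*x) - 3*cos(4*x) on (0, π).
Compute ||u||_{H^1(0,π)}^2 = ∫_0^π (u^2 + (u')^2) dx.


||u||_{H^1(0,π)}^2 = -1360/3 + 569*π/2

u'(x) = 12*sin(4*x) + 20*cos(5*x).
Expand u² and (u')² and integrate term by term on (0, π), using: for integers n ≥ 1, ∫_0^π sin²(nx) dx = ∫_0^π cos²(nx) dx = π/2; for n ≠ n', ∫_0^π sin(nx)sin(n'x) dx = ∫_0^π cos(nx)cos(n'x) dx = 0; and by product-to-sum, ∫_0^π sin(nx)cos(n'x) dx = ½∫_0^π [sin((n+n')x) + sin((n−n')x)] dx, which is 0 when n+n' is even and 2n/(n²−n'²) when n+n' is odd (it need not vanish on (0, π)).
  u² squared terms: (-3)²·∫cos(4x)² dx = 9·π/2 = 9*π/2;  (4)²·∫sin(5x)² dx = 16·π/2 = 8*π.
  u² cross terms: 2·(-3)·(4)·∫cos(4x)·sin(5x) dx = -24·(10/9) = -80/3.
  So ∫_0^π u² dx = 9*π/2 + 8*π − 80/3 = -80/3 + 25*π/2.
  (u')² squared terms: (12)²·∫sin(4x)² dx = 144·π/2 = 72*π;  (20)²·∫cos(5x)² dx = 400·π/2 = 200*π.
  (u')² cross terms: 2·(12)·(20)·∫sin(4x)·cos(5x) dx = 480·(-8/9) = -1280/3.
  So ∫_0^π (u')² dx = 72*π + 200*π − 1280/3 = -1280/3 + 272*π.
||u||_{H^1}^2 = (-80/3 + 25*π/2) + (-1280/3 + 272*π) = -1360/3 + 569*π/2.


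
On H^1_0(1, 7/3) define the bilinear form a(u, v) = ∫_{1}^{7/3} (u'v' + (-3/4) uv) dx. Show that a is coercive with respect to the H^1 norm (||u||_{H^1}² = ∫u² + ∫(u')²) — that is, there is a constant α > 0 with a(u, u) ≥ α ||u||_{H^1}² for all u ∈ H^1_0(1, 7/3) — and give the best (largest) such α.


α = 3*(-4 + 3*π^2)/(16 + 9*π^2)

Coercivity of a(·,·) on H^1_0(1, 7/3) means a(u, u) ≥ α ||u||_{H^1}² for every u ∈ H^1_0.
The interval has length L = 4/3, and Poincaré/coercivity depend only on L. Here a(u, u) = ∫(u')² + (-3/4)·∫u².
Here c = -3/4 < 0 with |c| < (π/L)² = 9*π^2/16, so coercivity still holds. The condition a(u,u) ≥ α||u||_{H^1}² reads (1−α)∫(u')² ≥ (α−c)∫u². Any admissible α is ≤ 1 (rapidly oscillating u have ∫u²/∫(u')² → 0), and α = 1 would force 0 ≥ (1−c)∫u², impossible since c < 1; so 1−α > 0. By the sharp Poincaré inequality on H^1_0 of an interval of length L, ∫(u')² ≥ (π/L)²∫u² with equality for the first sine mode sin(π(x−x₀)/L) (x₀ the left endpoint), so the inequality holds for all u iff (1−α)(π/L)² ≥ α − c, i.e. α ≤ ((π/L)² + c)/((π/L)² + 1) = (1 + c(L/π)²)/(1 + (L/π)²). (Direct route, valid since c ≤ 0: Poincaré gives c∫u² ≥ c(L/π)²∫(u')², so a(u,u) ≥ (1 + c(L/π)²)∫(u')², while ||u||_{H^1}² ≤ (1 + (L/π)²)∫(u')²; dividing yields the same α.) With (π/L)² = 9*π^2/16 and c = -3/4, the largest admissible constant is α = ((π/L)² + c)/((π/L)² + 1).
Simplifying, α = 3*(-4 + 3*π^2)/(16 + 9*π^2).


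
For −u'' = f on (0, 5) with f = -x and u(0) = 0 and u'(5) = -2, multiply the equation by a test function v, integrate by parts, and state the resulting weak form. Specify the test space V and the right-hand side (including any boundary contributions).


V = {v ∈ H^1(0, 5) : v(0) = 0} (test functions vanish at x = 0 where u is specified); weak form: ∫_0^5 u'v' dx = ∫_0^5 (-x) v dx − 2·v(5) for all v ∈ V.

Multiply both sides by a test function v and integrate from 0 to 5:
  ∫_0^5 −u''(x) v(x) dx = ∫_0^5 f(x) v(x) dx.
Integrate the LHS by parts once:
  ∫_0^5 −u'' v dx = −[u'(x) v(x)]_0^5 + ∫_0^5 u'(x) v'(x) dx.
Thus ∫_0^5 u'(x) v'(x) dx = ∫_0^5 f(x) v(x) dx + [u'(x) v(x)]_0^5.
Choose V so that boundary terms are either known or forced to vanish.
Mixed BC: u(0) = 0 (Dirichlet) and u'(5) = -2 (Neumann). Define V = {v ∈ H^1(0, 5) : v(0) = 0}. Then [u' v]_0^5 = u'(5)·v(5) − u'(0)·0 = − 2·v(5).
Weak formulation: find u (satisfying any essential BC) such that ∫_0^5 u'(x) v'(x) dx = ∫_0^5 f v dx − 2·v(5) for all v ∈ V (Dirichlet at 0 absorbed into V; Neumann datum at x = 5 contributes the boundary term).
Substituting f(x) = -x, the right-hand side is ∫_0^5 (-x) v dx − 2·v(5).


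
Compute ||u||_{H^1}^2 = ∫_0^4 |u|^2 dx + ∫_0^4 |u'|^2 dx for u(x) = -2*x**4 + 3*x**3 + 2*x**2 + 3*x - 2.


||u||_{H^1}^2 = 26731484/315

The H^1 norm (squared) on an interval (0, L) is
  ||u||_{H^1}^2 = ∫_0^L u(x)^2 dx + ∫_0^L u'(x)^2 dx.
Compute u'(x) = -8*x**3 + 9*x**2 + 4*x + 3.
Then u(x)^2 = 4*x**8 - 12*x**7 + x**6 + 30*x**4 + x**2 - 12*x + 4 and u'(x)^2 = 64*x**6 - 144*x**5 + 17*x**4 + 24*x**3 + 70*x**2 + 24*x + 9.
Integrate each monomial from 0 to 4 using ∫_0^4 c·x^n dx = c·4^(n+1)/(n+1):
  ∫_0^4 u(x)^2 dx = ∫_0^4 (4*x^8 - 12*x^7 + x^6 + 30*x^4 + x^2 - 12*x + 4) dx. Term by term:
    ∫_0^4 4*x^8 dx = 1048576/9;  ∫_0^4 -12*x^7 dx = -98304;  ∫_0^4 x^6 dx = 16384/7;
    ∫_0^4 30*x^4 dx = 6144;  ∫_0^4 x^2 dx = 64/3;  ∫_0^4 -12*x dx = -96;
    ∫_0^4 4 dx = 16.
  Sum: 1048576/9 − 98304 + 16384/7 + 6144 + 64/3 − 96 + 16 = 1677712/63.
  ∫_0^4 u'(x)^2 dx = ∫_0^4 (64*x^6 - 144*x^5 + 17*x^4 + 24*x^3 + 70*x^2 + 24*x + 9) dx. Term by term:
    ∫_0^4 64*x^6 dx = 1048576/7;  ∫_0^4 -144*x^5 dx = -98304;  ∫_0^4 17*x^4 dx = 17408/5;
    ∫_0^4 24*x^3 dx = 1536;  ∫_0^4 70*x^2 dx = 4480/3;  ∫_0^4 24*x dx = 192;
    ∫_0^4 9 dx = 36.
  Sum: 1048576/7 − 98304 + 17408/5 + 1536 + 4480/3 + 192 + 36 = 6114308/105.
Adding: ||u||_{H^1}^2 = 1677712/63 + 6114308/105 = 26731484/315.


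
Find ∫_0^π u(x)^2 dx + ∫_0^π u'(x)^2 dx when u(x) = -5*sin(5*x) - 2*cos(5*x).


||u||_{H^1(0,π)}^2 = 377*π

u'(x) = 10*sin(5*x) - 25*cos(5*x).
Expand u² and (u')² and integrate term by term on (0, π), using: for integers n ≥ 1, ∫_0^π sin²(nx) dx = ∫_0^π cos²(nx) dx = π/2; for n ≠ n', ∫_0^π sin(nx)sin(n'x) dx = ∫_0^π cos(nx)cos(n'x) dx = 0; and by product-to-sum, ∫_0^π sin(nx)cos(n'x) dx = ½∫_0^π [sin((n+n')x) + sin((n−n')x)] dx, which is 0 when n+n' is even and 2n/(n²−n'²) when n+n' is odd (it need not vanish on (0, π)).
  u² squared terms: (-5)²·∫sin(5x)² dx = 25·π/2 = 25*π/2;  (-2)²·∫cos(5x)² dx = 4·π/2 = 2*π.
  u² cross terms: 2·(-5)·(-2)·∫sin(5x)·cos(5x) dx = 20·(0) = 0.
  So ∫_0^π u² dx = 25*π/2 + 2*π + 0 = 29*π/2.
  (u')² squared terms: (-25)²·∫cos(5x)² dx = 625·π/2 = 625*π/2;  (10)²·∫sin(5x)² dx = 100·π/2 = 50*π.
  (u')² cross terms: 2·(-25)·(10)·∫cos(5x)·sin(5x) dx = -500·(0) = 0.
  So ∫_0^π (u')² dx = 625*π/2 + 50*π + 0 = 725*π/2.
||u||_{H^1}^2 = (29*π/2) + (725*π/2) = 377*π.


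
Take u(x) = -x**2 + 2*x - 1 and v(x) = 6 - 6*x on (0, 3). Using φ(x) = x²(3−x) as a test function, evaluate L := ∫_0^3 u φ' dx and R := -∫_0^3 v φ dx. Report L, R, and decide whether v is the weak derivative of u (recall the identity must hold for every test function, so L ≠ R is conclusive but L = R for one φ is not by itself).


LHS = 54/5, RHS = 162/5. No, v is not the weak derivative of u.

u(x) = -x**2 + 2*x - 1, classical derivative u'(x) = 2 - 2*x.
φ(x) = x²(3−x), so φ'(x) = 3*x*(2 - x).
Note φ(0) = φ(3) = 0, so the boundary term u·φ vanishes.
LHS = ∫_0^3 u(x) φ'(x) dx = ∫_0^3 (3*x^4 - 12*x^3 + 15*x^2 - 6*x) dx. Term by term:
  ∫_0^3 3*x^4 dx = 729/5;  ∫_0^3 -12*x^3 dx = -243;  ∫_0^3 15*x^2 dx = 135;
  ∫_0^3 -6*x dx = -27.
Sum: 729/5 − 243 + 135 − 27 = 54/5.
So LHS = 54/5.
∫_0^3 v(x) φ(x) dx = ∫_0^3 (6*x^4 - 24*x^3 + 18*x^2) dx. Term by term:
  ∫_0^3 6*x^4 dx = 1458/5;  ∫_0^3 -24*x^3 dx = -486;  ∫_0^3 18*x^2 dx = 162.
Sum: 1458/5 − 486 + 162 = -162/5.
So RHS = -∫_0^3 v(x) φ(x) dx = 162/5.
LHS − RHS = -108/5 ≠ 0, so the identity fails.
(For a valid weak derivative the identity must hold for EVERY test function, in particular this one. The failure shows v is NOT the weak derivative of u.)
Correct weak derivative would be u'(x) = 2 - 2*x.


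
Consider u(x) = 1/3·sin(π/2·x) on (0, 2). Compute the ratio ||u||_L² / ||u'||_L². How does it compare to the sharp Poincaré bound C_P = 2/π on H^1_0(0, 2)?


||u||_L² / ||u'||_L² = 2/π = C_P.

u(x) = 1/3·sin(π/2·x), so u'(x) = π*cos(π*x/2)/6.
Writing u(x) = A·sin(kπx/L) with A = 1/3 and k = 1, use ∫_0^L sin²(kπx/L) dx = L/2 and ∫_0^L cos²(kπx/L) dx = L/2.
u² = 1/9·sin²(π/2·x) and (u')² = π^2/36·cos²(π/2·x), and each of sin², cos² integrates to L/2 = 1 over (0, 2).
∫_0^2 u² dx = 1/9, so ||u||_L² = 1/3.
∫_0^2 (u')² dx = π^2/36, so ||u'||_L² = π/6.
Ratio ||u||_L² / ||u'||_L² = 2/π.
Sharp Poincaré constant on H^1_0(0, 2) is C_P = L/π = 2/π, achieved by sin(π/2·x).
This is the k = 1 eigenfunction (up to amplitude), so the ratio equals the sharp Poincaré constant exactly.


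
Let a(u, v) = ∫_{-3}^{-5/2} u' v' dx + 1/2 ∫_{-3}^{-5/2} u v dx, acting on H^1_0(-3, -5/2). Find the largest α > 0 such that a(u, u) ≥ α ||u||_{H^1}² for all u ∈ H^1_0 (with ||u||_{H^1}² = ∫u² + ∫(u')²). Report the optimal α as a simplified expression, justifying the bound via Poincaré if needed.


α = (1 + 8*π^2)/(2*(1 + 4*π^2))

Coercivity of a(·,·) on H^1_0(-3, -5/2) means a(u, u) ≥ α ||u||_{H^1}² for every u ∈ H^1_0.
The interval has length L = 1/2, and Poincaré/coercivity depend only on L. Here a(u, u) = ∫(u')² + (1/2)·∫u².
Here 0 < c = 1/2 < 1. The condition a(u,u) ≥ α||u||_{H^1}² reads (1−α)∫(u')² ≥ (α−c)∫u². Any admissible α is ≤ 1 (rapidly oscillating u have ∫u²/∫(u')² → 0), and α = 1 would force 0 ≥ (1−c)∫u², impossible since c < 1; so 1−α > 0. By the sharp Poincaré inequality on H^1_0 of an interval of length L, ∫(u')² ≥ (π/L)²∫u² with equality for the first sine mode sin(π(x−x₀)/L) (x₀ the left endpoint), so the inequality holds for all u iff (1−α)(π/L)² ≥ α − c, i.e. α ≤ ((π/L)² + c)/((π/L)² + 1) = (1 + c(L/π)²)/(1 + (L/π)²). With (π/L)² = 4*π^2 and c = 1/2, the largest admissible constant is α = ((π/L)² + c)/((π/L)² + 1).
Simplifying, α = (1 + 8*π^2)/(2*(1 + 4*π^2)).


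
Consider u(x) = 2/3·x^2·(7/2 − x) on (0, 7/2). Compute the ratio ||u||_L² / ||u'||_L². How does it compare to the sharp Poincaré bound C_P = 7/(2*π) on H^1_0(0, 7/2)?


||u||_L² / ||u'||_L² = sqrt(14)/4 < C_P = 7/(2*π).

u(x) = 2/3·x^2·(7/2 − x), so u'(x) = 2*x*(7 - 3*x)/3.
u(x) = 2/3·x^2·(7/2 − x) vanishes at x = 0 and x = 7/2, so u ∈ H^1_0(0, 7/2). Differentiate via the product rule and integrate the resulting polynomials term by term.
  ∫_0^7/2 u² dx = ∫_0^7/2 (4*x^6/9 - 28*x^5/9 + 49*x^4/9) dx. Term by term:
    ∫_0^7/2 4*x^6/9 dx = 117649/288;  ∫_0^7/2 -28*x^5/9 dx = -823543/864;  ∫_0^7/2 49*x^4/9 dx = 823543/1440.
  Sum: 117649/288 − 823543/864 + 823543/1440 = 117649/4320.
  ∫_0^7/2 (u')² dx = ∫_0^7/2 (4*x^4 - 56*x^3/3 + 196*x^2/9) dx. Term by term:
    ∫_0^7/2 4*x^4 dx = 16807/40;  ∫_0^7/2 -56*x^3/3 dx = -16807/24;  ∫_0^7/2 196*x^2/9 dx = 16807/54.
  Sum: 16807/40 − 16807/24 + 16807/54 = 16807/540.
∫_0^7/2 u² dx = 117649/4320, so ||u||_L² = 343*sqrt(30)/360.
∫_0^7/2 (u')² dx = 16807/540, so ||u'||_L² = 49*sqrt(105)/90.
Ratio ||u||_L² / ||u'||_L² = sqrt(14)/4.
Sharp Poincaré constant on H^1_0(0, 7/2) is C_P = L/π = 7/(2*π), achieved by sin(2*π/7·x).
A polynomial bump cannot attain the sharp Poincaré constant (only the first sine eigenfunction does), so the ratio is strictly less than C_P, consistent with ||u||_L² ≤ C_P ||u'||_L².


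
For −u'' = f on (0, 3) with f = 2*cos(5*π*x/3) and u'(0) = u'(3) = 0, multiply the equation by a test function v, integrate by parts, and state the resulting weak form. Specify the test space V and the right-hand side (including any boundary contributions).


V = H^1(0, 3) (no boundary constraint on v; u is determined up to an additive constant); weak form: ∫_0^3 u'v' dx = ∫_0^3 (2*cos(5*π*x/3)) v dx for all v ∈ V.

Multiply both sides by a test function v and integrate from 0 to 3:
  ∫_0^3 −u''(x) v(x) dx = ∫_0^3 f(x) v(x) dx.
Integrate the LHS by parts once:
  ∫_0^3 −u'' v dx = −[u'(x) v(x)]_0^3 + ∫_0^3 u'(x) v'(x) dx.
Thus ∫_0^3 u'(x) v'(x) dx = ∫_0^3 f(x) v(x) dx + [u'(x) v(x)]_0^3.
Choose V so that boundary terms are either known or forced to vanish.
u has homogeneous Neumann: u'(0) = u'(3) = 0. So [u' v]_0^3 = 0·v(3) − 0·v(0) = 0 for any v; take V = H^1(0, 3).
Weak formulation: find u (satisfying any essential BC) such that ∫_0^3 u'(x) v'(x) dx = ∫_0^3 f v dx for all v ∈ V (homogeneous Neumann, so boundary terms vanish).
Substituting f(x) = 2*cos(5*π*x/3), the right-hand side is ∫_0^3 (2*cos(5*π*x/3)) v dx.
Compatibility check (pure Neumann): taking v ≡ 1 ∈ V gives 0 = ∫_0^3 f dx + (0) − (0), i.e. ∫_0^3 f dx must equal u'(0) − u'(3) = 0. Indeed ∫_0^3 (2*cos(5*π*x/3)) dx = 0, so the data are compatible. The solution is then unique only up to an additive constant (fix it e.g. by requiring ∫_0^3 u dx = 0).


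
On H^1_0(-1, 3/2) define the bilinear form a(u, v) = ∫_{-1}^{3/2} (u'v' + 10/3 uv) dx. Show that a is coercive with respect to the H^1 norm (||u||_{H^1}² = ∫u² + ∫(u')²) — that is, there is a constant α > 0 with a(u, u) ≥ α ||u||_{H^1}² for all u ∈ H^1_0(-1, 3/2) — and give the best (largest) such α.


α = 1

Coercivity of a(·,·) on H^1_0(-1, 3/2) means a(u, u) ≥ α ||u||_{H^1}² for every u ∈ H^1_0.
The interval has length L = 5/2, and Poincaré/coercivity depend only on L. Here a(u, u) = ∫(u')² + (10/3)·∫u².
Here c = 10/3 ≥ 1, so a(u,u) = ∫(u')² + c∫u² ≥ ∫(u')² + ∫u² = ||u||_{H^1}², i.e. α = 1 works. No larger α is possible: a(u,u) ≥ α||u||_{H^1}² means (1−α)∫(u')² ≥ (α−c)∫u², and for the modes u_n = sin(nπ(x−x₀)/L) (x₀ the left endpoint) one has ∫u_n²/∫(u_n')² = (L/(nπ))² → 0, so a(u_n,u_n)/||u_n||_{H^1}² → 1. Hence the optimal constant is α = 1.
Therefore α = 1.


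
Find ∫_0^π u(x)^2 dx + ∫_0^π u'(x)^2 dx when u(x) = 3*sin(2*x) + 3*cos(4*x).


||u||_{H^1(0,π)}^2 = 99*π

u'(x) = -12*sin(4*x) + 6*cos(2*x).
Expand u² and (u')² and integrate term by term on (0, π), using: for integers n ≥ 1, ∫_0^π sin²(nx) dx = ∫_0^π cos²(nx) dx = π/2; for n ≠ n', ∫_0^π sin(nx)sin(n'x) dx = ∫_0^π cos(nx)cos(n'x) dx = 0; and by product-to-sum, ∫_0^π sin(nx)cos(n'x) dx = ½∫_0^π [sin((n+n')x) + sin((n−n')x)] dx, which is 0 when n+n' is even and 2n/(n²−n'²) when n+n' is odd (it need not vanish on (0, π)).
  u² squared terms: (3)²·∫cos(4x)² dx = 9·π/2 = 9*π/2;  (3)²·∫sin(2x)² dx = 9·π/2 = 9*π/2.
  u² cross terms: 2·(3)·(3)·∫cos(4x)·sin(2x) dx = 18·(0) = 0.
  So ∫_0^π u² dx = 9*π/2 + 9*π/2 + 0 = 9*π.
  (u')² squared terms: (-12)²·∫sin(4x)² dx = 144·π/2 = 72*π;  (6)²·∫cos(2x)² dx = 36·π/2 = 18*π.
  (u')² cross terms: 2·(-12)·(6)·∫sin(4x)·cos(2x) dx = -144·(0) = 0.
  So ∫_0^π (u')² dx = 72*π + 18*π + 0 = 90*π.
||u||_{H^1}^2 = (9*π) + (90*π) = 99*π.


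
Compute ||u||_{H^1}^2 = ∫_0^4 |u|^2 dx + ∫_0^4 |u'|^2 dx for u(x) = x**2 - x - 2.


||u||_{H^1}^2 = 1772/15

The H^1 norm (squared) on an interval (0, L) is
  ||u||_{H^1}^2 = ∫_0^L u(x)^2 dx + ∫_0^L u'(x)^2 dx.
Compute u'(x) = 2*x - 1.
Then u(x)^2 = x**4 - 2*x**3 - 3*x**2 + 4*x + 4 and u'(x)^2 = 4*x**2 - 4*x + 1.
Integrate each monomial from 0 to 4 using ∫_0^4 c·x^n dx = c·4^(n+1)/(n+1):
  ∫_0^4 u(x)^2 dx = ∫_0^4 (x^4 - 2*x^3 - 3*x^2 + 4*x + 4) dx. Term by term:
    ∫_0^4 x^4 dx = 1024/5;  ∫_0^4 -2*x^3 dx = -128;  ∫_0^4 -3*x^2 dx = -64;
    ∫_0^4 4*x dx = 32;  ∫_0^4 4 dx = 16.
  Sum: 1024/5 − 128 − 64 + 32 + 16 = 304/5.
  ∫_0^4 u'(x)^2 dx = ∫_0^4 (4*x^2 - 4*x + 1) dx. Term by term:
    ∫_0^4 4*x^2 dx = 256/3;  ∫_0^4 -4*x dx = -32;  ∫_0^4 1 dx = 4.
  Sum: 256/3 − 32 + 4 = 172/3.
Adding: ||u||_{H^1}^2 = 304/5 + 172/3 = 1772/15.


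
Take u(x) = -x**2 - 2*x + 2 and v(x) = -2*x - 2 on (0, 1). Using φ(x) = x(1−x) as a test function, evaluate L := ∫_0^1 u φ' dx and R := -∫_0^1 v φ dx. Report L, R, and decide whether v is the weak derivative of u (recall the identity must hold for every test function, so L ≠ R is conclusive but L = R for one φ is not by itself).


LHS = 1/2, RHS = 1/2. Yes, v = u' weakly.

u(x) = -x**2 - 2*x + 2, classical derivative u'(x) = -2*x - 2.
φ(x) = x(1−x), so φ'(x) = 1 - 2*x.
Note φ(0) = φ(1) = 0, so the boundary term u·φ vanishes.
LHS = ∫_0^1 u(x) φ'(x) dx = ∫_0^1 (2*x^3 + 3*x^2 - 6*x + 2) dx. Term by term:
  ∫_0^1 2*x^3 dx = 1/2;  ∫_0^1 3*x^2 dx = 1;  ∫_0^1 -6*x dx = -3;
  ∫_0^1 2 dx = 2.
Sum: 1/2 + 1 − 3 + 2 = 1/2.
So LHS = 1/2.
∫_0^1 v(x) φ(x) dx = ∫_0^1 (2*x^3 - 2*x) dx. Term by term:
  ∫_0^1 2*x^3 dx = 1/2;  ∫_0^1 -2*x dx = -1.
Sum: 1/2 − 1 = -1/2.
So RHS = -∫_0^1 v(x) φ(x) dx = 1/2.
LHS = RHS, so the identity holds for this test φ.
Moreover u is smooth here and v(x) = u'(x) = -2*x - 2 pointwise, so the identity holds for every test function. Hence v is the weak derivative of u.


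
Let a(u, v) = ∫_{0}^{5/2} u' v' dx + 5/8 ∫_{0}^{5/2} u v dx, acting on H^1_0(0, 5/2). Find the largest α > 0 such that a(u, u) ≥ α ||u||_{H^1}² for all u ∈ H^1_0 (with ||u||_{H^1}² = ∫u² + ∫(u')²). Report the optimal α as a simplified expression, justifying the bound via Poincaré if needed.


α = (125 + 32*π^2)/(8*(25 + 4*π^2))

Coercivity of a(·,·) on H^1_0(0, 5/2) means a(u, u) ≥ α ||u||_{H^1}² for every u ∈ H^1_0.
The interval has length L = 5/2, and Poincaré/coercivity depend only on L. Here a(u, u) = ∫(u')² + (5/8)·∫u².
Here 0 < c = 5/8 < 1. The condition a(u,u) ≥ α||u||_{H^1}² reads (1−α)∫(u')² ≥ (α−c)∫u². Any admissible α is ≤ 1 (rapidly oscillating u have ∫u²/∫(u')² → 0), and α = 1 would force 0 ≥ (1−c)∫u², impossible since c < 1; so 1−α > 0. By the sharp Poincaré inequality on H^1_0 of an interval of length L, ∫(u')² ≥ (π/L)²∫u² with equality for the first sine mode sin(π(x−x₀)/L) (x₀ the left endpoint), so the inequality holds for all u iff (1−α)(π/L)² ≥ α − c, i.e. α ≤ ((π/L)² + c)/((π/L)² + 1) = (1 + c(L/π)²)/(1 + (L/π)²). With (π/L)² = 4*π^2/25 and c = 5/8, the largest admissible constant is α = ((π/L)² + c)/((π/L)² + 1).
Simplifying, α = (125 + 32*π^2)/(8*(25 + 4*π^2)).


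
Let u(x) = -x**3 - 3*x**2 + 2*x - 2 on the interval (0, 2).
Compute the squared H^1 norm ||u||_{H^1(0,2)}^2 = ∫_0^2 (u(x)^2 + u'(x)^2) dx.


||u||_{H^1}^2 = 35968/105

The H^1 norm (squared) on an interval (0, L) is
  ||u||_{H^1}^2 = ∫_0^L u(x)^2 dx + ∫_0^L u'(x)^2 dx.
Compute u'(x) = -3*x**2 - 6*x + 2.
Then u(x)^2 = x**6 + 6*x**5 + 5*x**4 - 8*x**3 + 16*x**2 - 8*x + 4 and u'(x)^2 = 9*x**4 + 36*x**3 + 24*x**2 - 24*x + 4.
Integrate each monomial from 0 to 2 using ∫_0^2 c·x^n dx = c·2^(n+1)/(n+1):
  ∫_0^2 u(x)^2 dx = ∫_0^2 (x^6 + 6*x^5 + 5*x^4 - 8*x^3 + 16*x^2 - 8*x + 4) dx. Term by term:
    ∫_0^2 x^6 dx = 128/7;  ∫_0^2 6*x^5 dx = 64;  ∫_0^2 5*x^4 dx = 32;
    ∫_0^2 -8*x^3 dx = -32;  ∫_0^2 16*x^2 dx = 128/3;  ∫_0^2 -8*x dx = -16;
    ∫_0^2 4 dx = 8.
  Sum: 128/7 + 64 + 32 − 32 + 128/3 − 16 + 8 = 2456/21.
  ∫_0^2 u'(x)^2 dx = ∫_0^2 (9*x^4 + 36*x^3 + 24*x^2 - 24*x + 4) dx. Term by term:
    ∫_0^2 9*x^4 dx = 288/5;  ∫_0^2 36*x^3 dx = 144;  ∫_0^2 24*x^2 dx = 64;
    ∫_0^2 -24*x dx = -48;  ∫_0^2 4 dx = 8.
  Sum: 288/5 + 144 + 64 − 48 + 8 = 1128/5.
Adding: ||u||_{H^1}^2 = 2456/21 + 1128/5 = 35968/105.


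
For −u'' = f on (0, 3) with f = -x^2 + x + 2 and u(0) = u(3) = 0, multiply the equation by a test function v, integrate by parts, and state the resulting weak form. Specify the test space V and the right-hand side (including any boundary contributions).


V = H^1_0(0, 3) (so v(0) = v(3) = 0); weak form: ∫_0^3 u'v' dx = ∫_0^3 (-x^2 + x + 2) v dx for all v ∈ V.

Multiply both sides by a test function v and integrate from 0 to 3:
  ∫_0^3 −u''(x) v(x) dx = ∫_0^3 f(x) v(x) dx.
Integrate the LHS by parts once:
  ∫_0^3 −u'' v dx = −[u'(x) v(x)]_0^3 + ∫_0^3 u'(x) v'(x) dx.
Thus ∫_0^3 u'(x) v'(x) dx = ∫_0^3 f(x) v(x) dx + [u'(x) v(x)]_0^3.
Choose V so that boundary terms are either known or forced to vanish.
u is Dirichlet: u(0) = u(3) = 0. Let V = H^1_0(0, 3); then v(0) = v(3) = 0, and [u' v]_0^3 = 0.
Weak formulation: find u (satisfying any essential BC) such that ∫_0^3 u'(x) v'(x) dx = ∫_0^3 f v dx for all v ∈ V.
Substituting f(x) = -x^2 + x + 2, the right-hand side is ∫_0^3 (-x^2 + x + 2) v dx.


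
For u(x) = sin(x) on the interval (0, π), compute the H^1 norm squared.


||u||_{H^1(0,π)}^2 = π

u'(x) = cos(x).
Expand u² and (u')² and integrate term by term on (0, π), using: for integers n ≥ 1, ∫_0^π sin²(nx) dx = ∫_0^π cos²(nx) dx = π/2; for n ≠ n', ∫_0^π sin(nx)sin(n'x) dx = ∫_0^π cos(nx)cos(n'x) dx = 0; and by product-to-sum, ∫_0^π sin(nx)cos(n'x) dx = ½∫_0^π [sin((n+n')x) + sin((n−n')x)] dx, which is 0 when n+n' is even and 2n/(n²−n'²) when n+n' is odd (it need not vanish on (0, π)).
  u² squared terms: (1)²·∫sin(x)² dx = 1·π/2 = π/2.
  So ∫_0^π u² dx = π/2.
  (u')² squared terms: (1)²·∫cos(x)² dx = 1·π/2 = π/2.
  So ∫_0^π (u')² dx = π/2.
||u||_{H^1}^2 = (π/2) + (π/2) = π.


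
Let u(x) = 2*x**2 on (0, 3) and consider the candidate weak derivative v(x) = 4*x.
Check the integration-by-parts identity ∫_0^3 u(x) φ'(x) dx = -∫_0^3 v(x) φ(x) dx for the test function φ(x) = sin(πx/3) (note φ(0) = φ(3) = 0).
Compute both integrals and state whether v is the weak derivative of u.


LHS = -36/π, RHS = -36/π. Yes, v = u' weakly.

u(x) = 2*x**2, classical derivative u'(x) = 4*x.
φ(x) = sin(πx/3), so φ'(x) = π*cos(π*x/3)/3.
Note φ(0) = φ(3) = 0, so the boundary term u·φ vanishes.
LHS = ∫_0^3 u(x) φ'(x) dx = ∫_0^3 (2*π*x^2*cos(π*x/3)/3) dx. Term by term:
  ∫_0^3 2*π*x^2*cos(π*x/3)/3 dx = -36/π.
So LHS = -36/π.
∫_0^3 v(x) φ(x) dx = ∫_0^3 (4*x*sin(π*x/3)) dx. Term by term:
  ∫_0^3 4*x*sin(π*x/3) dx = 36/π.
So RHS = -∫_0^3 v(x) φ(x) dx = -36/π.
LHS = RHS, so the identity holds for this test φ.
Moreover u is smooth here and v(x) = u'(x) = 4*x pointwise, so the identity holds for every test function. Hence v is the weak derivative of u.


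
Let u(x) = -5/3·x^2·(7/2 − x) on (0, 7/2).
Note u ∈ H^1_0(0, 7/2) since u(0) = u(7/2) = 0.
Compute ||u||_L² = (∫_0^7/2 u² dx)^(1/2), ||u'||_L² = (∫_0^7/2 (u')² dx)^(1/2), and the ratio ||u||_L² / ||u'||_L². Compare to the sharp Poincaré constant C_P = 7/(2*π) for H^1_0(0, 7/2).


||u||_L² / ||u'||_L² = sqrt(14)/4 < C_P = 7/(2*π).

u(x) = -5/3·x^2·(7/2 − x), so u'(x) = 5*x*(3*x - 7)/3.
u(x) = -5/3·x^2·(7/2 − x) vanishes at x = 0 and x = 7/2, so u ∈ H^1_0(0, 7/2). Differentiate via the product rule and integrate the resulting polynomials term by term.
  ∫_0^7/2 u² dx = ∫_0^7/2 (25*x^6/9 - 175*x^5/9 + 1225*x^4/36) dx. Term by term:
    ∫_0^7/2 25*x^6/9 dx = 2941225/1152;  ∫_0^7/2 -175*x^5/9 dx = -20588575/3456;  ∫_0^7/2 1225*x^4/36 dx = 4117715/1152.
  Sum: 2941225/1152 − 20588575/3456 + 4117715/1152 = 588245/3456.
  ∫_0^7/2 (u')² dx = ∫_0^7/2 (25*x^4 - 350*x^3/3 + 1225*x^2/9) dx. Term by term:
    ∫_0^7/2 25*x^4 dx = 84035/32;  ∫_0^7/2 -350*x^3/3 dx = -420175/96;  ∫_0^7/2 1225*x^2/9 dx = 420175/216.
  Sum: 84035/32 − 420175/96 + 420175/216 = 84035/432.
∫_0^7/2 u² dx = 588245/3456, so ||u||_L² = 343*sqrt(30)/144.
∫_0^7/2 (u')² dx = 84035/432, so ||u'||_L² = 49*sqrt(105)/36.
Ratio ||u||_L² / ||u'||_L² = sqrt(14)/4.
Sharp Poincaré constant on H^1_0(0, 7/2) is C_P = L/π = 7/(2*π), achieved by sin(2*π/7·x).
A polynomial bump cannot attain the sharp Poincaré constant (only the first sine eigenfunction does), so the ratio is strictly less than C_P, consistent with ||u||_L² ≤ C_P ||u'||_L².


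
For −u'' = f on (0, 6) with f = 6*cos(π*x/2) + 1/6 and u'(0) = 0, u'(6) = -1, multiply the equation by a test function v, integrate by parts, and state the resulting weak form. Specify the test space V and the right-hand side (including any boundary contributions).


V = H^1(0, 6) (v unrestricted at boundary; u is determined up to an additive constant); weak form: ∫_0^6 u'v' dx = ∫_0^6 (6*cos(π*x/2) + 1/6) v dx − v(6) for all v ∈ V.

Multiply both sides by a test function v and integrate from 0 to 6:
  ∫_0^6 −u''(x) v(x) dx = ∫_0^6 f(x) v(x) dx.
Integrate the LHS by parts once:
  ∫_0^6 −u'' v dx = −[u'(x) v(x)]_0^6 + ∫_0^6 u'(x) v'(x) dx.
Thus ∫_0^6 u'(x) v'(x) dx = ∫_0^6 f(x) v(x) dx + [u'(x) v(x)]_0^6.
Choose V so that boundary terms are either known or forced to vanish.
u has inhomogeneous Neumann u'(0) = 0, u'(6) = -1. [u' v]_0^6 = (-1)·v(6) − (0)·v(0) = − v(6). Take V = H^1(0, 6); boundary term becomes part of RHS.
Weak formulation: find u (satisfying any essential BC) such that ∫_0^6 u'(x) v'(x) dx = ∫_0^6 f v dx − v(6) for all v ∈ V (Neumann data are natural BCs: they enter the RHS as boundary terms).
Substituting f(x) = 6*cos(π*x/2) + 1/6, the right-hand side is ∫_0^6 (6*cos(π*x/2) + 1/6) v dx − v(6).
Compatibility check (pure Neumann): taking v ≡ 1 ∈ V gives 0 = ∫_0^6 f dx + (-1) − (0), i.e. ∫_0^6 f dx must equal u'(0) − u'(6) = 1. Indeed ∫_0^6 (6*cos(π*x/2) + 1/6) dx = 1, so the data are compatible. The solution is then unique only up to an additive constant (fix it e.g. by requiring ∫_0^6 u dx = 0).


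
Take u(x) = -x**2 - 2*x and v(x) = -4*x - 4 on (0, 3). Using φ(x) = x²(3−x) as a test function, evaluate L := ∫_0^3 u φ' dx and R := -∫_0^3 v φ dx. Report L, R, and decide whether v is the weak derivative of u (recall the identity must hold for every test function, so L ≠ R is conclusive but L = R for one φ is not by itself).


LHS = 189/5, RHS = 378/5. No, v is not the weak derivative of u.

u(x) = -x**2 - 2*x, classical derivative u'(x) = -2*x - 2.
φ(x) = x²(3−x), so φ'(x) = 3*x*(2 - x).
Note φ(0) = φ(3) = 0, so the boundary term u·φ vanishes.
LHS = ∫_0^3 u(x) φ'(x) dx = ∫_0^3 (3*x^4 - 12*x^2) dx. Term by term:
  ∫_0^3 3*x^4 dx = 729/5;  ∫_0^3 -12*x^2 dx = -108.
Sum: 729/5 − 108 = 189/5.
So LHS = 189/5.
∫_0^3 v(x) φ(x) dx = ∫_0^3 (4*x^4 - 8*x^3 - 12*x^2) dx. Term by term:
  ∫_0^3 4*x^4 dx = 972/5;  ∫_0^3 -8*x^3 dx = -162;  ∫_0^3 -12*x^2 dx = -108.
Sum: 972/5 − 162 − 108 = -378/5.
So RHS = -∫_0^3 v(x) φ(x) dx = 378/5.
LHS − RHS = -189/5 ≠ 0, so the identity fails.
(For a valid weak derivative the identity must hold for EVERY test function, in particular this one. The failure shows v is NOT the weak derivative of u.)
Correct weak derivative would be u'(x) = -2*x - 2.


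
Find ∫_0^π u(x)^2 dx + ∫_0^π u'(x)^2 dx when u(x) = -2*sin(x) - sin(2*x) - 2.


||u||_{H^1(0,π)}^2 = 16 + 21*π/2

u'(x) = -2*cos(x) - 2*cos(2*x).
Expand u² and (u')² and integrate term by term on (0, π), using: for integers n ≥ 1, ∫_0^π sin²(nx) dx = ∫_0^π cos²(nx) dx = π/2; for n ≠ n', ∫_0^π sin(nx)sin(n'x) dx = ∫_0^π cos(nx)cos(n'x) dx = 0; and by product-to-sum, ∫_0^π sin(nx)cos(n'x) dx = ½∫_0^π [sin((n+n')x) + sin((n−n')x)] dx, which is 0 when n+n' is even and 2n/(n²−n'²) when n+n' is odd (it need not vanish on (0, π)). For the constant mode: ∫_0^π 1 dx = π, ∫_0^π cos(nx) dx = 0, ∫_0^π sin(nx) dx = (1−(−1)^n)/n.
  u² squared terms: (-2)²·∫1 dx = 4·π = 4*π;  (-1)²·∫sin(2x)² dx = 1·π/2 = π/2;  (-2)²·∫sin(x)² dx = 4·π/2 = 2*π.
  u² cross terms: 2·(-2)·(-1)·∫1·sin(2x) dx = 4·(0) = 0;  2·(-2)·(-2)·∫1·sin(x) dx = 8·(2) = 16;  2·(-1)·(-2)·∫sin(2x)·sin(x) dx = 4·(0) = 0.
  So ∫_0^π u² dx = 4*π + π/2 + 2*π + 0 + 16 + 0 = 16 + 13*π/2.
  (u')² squared terms: (-2)²·∫cos(x)² dx = 4·π/2 = 2*π;  (-2)²·∫cos(2x)² dx = 4·π/2 = 2*π.
  (u')² cross terms: 2·(-2)·(-2)·∫cos(x)·cos(2x) dx = 8·(0) = 0.
  So ∫_0^π (u')² dx = 2*π + 2*π + 0 = 4*π.
||u||_{H^1}^2 = (16 + 13*π/2) + (4*π) = 16 + 21*π/2.


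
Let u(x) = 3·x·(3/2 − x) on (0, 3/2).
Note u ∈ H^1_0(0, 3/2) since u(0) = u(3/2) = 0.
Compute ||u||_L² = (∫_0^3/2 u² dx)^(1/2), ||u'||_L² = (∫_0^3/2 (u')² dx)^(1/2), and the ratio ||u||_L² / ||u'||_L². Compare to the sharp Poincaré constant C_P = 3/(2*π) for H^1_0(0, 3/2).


||u||_L² / ||u'||_L² = 3*sqrt(10)/20 < C_P = 3/(2*π).

u(x) = 3·x·(3/2 − x), so u'(x) = 9/2 - 6*x.
u(x) = 3·x·(3/2 − x) vanishes at x = 0 and x = 3/2, so u ∈ H^1_0(0, 3/2). Differentiate via the product rule and integrate the resulting polynomials term by term.
  ∫_0^3/2 u² dx = ∫_0^3/2 (9*x^4 - 27*x^3 + 81*x^2/4) dx. Term by term:
    ∫_0^3/2 9*x^4 dx = 2187/160;  ∫_0^3/2 -27*x^3 dx = -2187/64;  ∫_0^3/2 81*x^2/4 dx = 729/32.
  Sum: 2187/160 − 2187/64 + 729/32 = 729/320.
  ∫_0^3/2 (u')² dx = ∫_0^3/2 (36*x^2 - 54*x + 81/4) dx. Term by term:
    ∫_0^3/2 36*x^2 dx = 81/2;  ∫_0^3/2 -54*x dx = -243/4;  ∫_0^3/2 81/4 dx = 243/8.
  Sum: 81/2 − 243/4 + 243/8 = 81/8.
∫_0^3/2 u² dx = 729/320, so ||u||_L² = 27*sqrt(5)/40.
∫_0^3/2 (u')² dx = 81/8, so ||u'||_L² = 9*sqrt(2)/4.
Ratio ||u||_L² / ||u'||_L² = 3*sqrt(10)/20.
Sharp Poincaré constant on H^1_0(0, 3/2) is C_P = L/π = 3/(2*π), achieved by sin(2*π/3·x).
A polynomial bump cannot attain the sharp Poincaré constant (only the first sine eigenfunction does), so the ratio is strictly less than C_P, consistent with ||u||_L² ≤ C_P ||u'||_L².
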